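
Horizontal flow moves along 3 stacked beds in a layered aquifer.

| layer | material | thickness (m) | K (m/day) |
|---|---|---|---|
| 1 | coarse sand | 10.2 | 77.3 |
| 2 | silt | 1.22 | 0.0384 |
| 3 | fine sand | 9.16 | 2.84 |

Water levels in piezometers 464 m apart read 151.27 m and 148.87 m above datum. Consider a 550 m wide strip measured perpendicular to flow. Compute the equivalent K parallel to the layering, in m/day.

Flow is parallel to layering, so each bed carries its own Darcy discharge and the transmissivities add.
Σ(K_i·b_i) = 77.3×10.2 + 0.0384×1.22 + 2.84×9.16 = 814.5 m²/day.
Total thickness b = 20.58 m, so K_eq = Σ(K_i·b_i)/b = 39.58 m/day.

39.6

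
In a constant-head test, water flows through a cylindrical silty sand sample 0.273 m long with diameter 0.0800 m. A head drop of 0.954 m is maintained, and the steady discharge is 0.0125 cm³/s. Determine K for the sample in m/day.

0.0615

Cross-sectional area A = π·(d/2)² = π × (0.0800/2)² = 0.005027 m².
Convert discharge: 0.0125 cm³/s = 1.250e-08 m³/s.
Darcy's law rearranged: K = Q·L / (A·Δh) = 1.250e-08 × 0.273 / (0.005027 × 0.954) = 7.116e-07 m/s = 0.06148 m/day.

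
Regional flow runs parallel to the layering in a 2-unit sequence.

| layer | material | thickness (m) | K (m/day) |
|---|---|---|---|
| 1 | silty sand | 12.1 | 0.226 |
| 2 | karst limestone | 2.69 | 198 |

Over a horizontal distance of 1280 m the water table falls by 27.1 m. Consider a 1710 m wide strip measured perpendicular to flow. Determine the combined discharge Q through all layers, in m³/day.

19400

Flow is parallel to layering, so each bed carries its own Darcy discharge and the transmissivities add.
Σ(K_i·b_i) = 0.226×12.1 + 198×2.69 = 535.4 m²/day.
Hydraulic gradient i = Δh / L = 27.1 / 1280 = 0.02117.
Q = Σ(K_i·b_i) · W · i = 535.4 × 1710 × 0.02117 = 19382 m³/day.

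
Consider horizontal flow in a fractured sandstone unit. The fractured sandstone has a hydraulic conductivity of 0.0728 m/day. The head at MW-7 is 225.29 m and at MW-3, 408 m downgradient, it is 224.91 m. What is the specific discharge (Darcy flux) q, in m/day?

6.78e-05

Hydraulic gradient i = (225.29 − 224.91) / 408 = 0.38 / 408 = 0.0009314.
Specific discharge q = K · i = 0.07280 × 0.0009314 = 6.780e-05 m/day.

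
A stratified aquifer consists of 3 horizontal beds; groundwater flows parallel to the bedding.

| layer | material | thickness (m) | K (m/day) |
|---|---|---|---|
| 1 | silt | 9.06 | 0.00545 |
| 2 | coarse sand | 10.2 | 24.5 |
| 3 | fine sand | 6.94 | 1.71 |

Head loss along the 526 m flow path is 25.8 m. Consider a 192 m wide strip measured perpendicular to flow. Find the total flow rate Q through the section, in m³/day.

2470

Flow is parallel to layering, so each bed carries its own Darcy discharge and the transmissivities add.
Σ(K_i·b_i) = 0.00545×9.06 + 24.5×10.2 + 1.71×6.94 = 261.8 m²/day.
Hydraulic gradient i = Δh / L = 25.8 / 526 = 0.04905.
Q = Σ(K_i·b_i) · W · i = 261.8 × 192 × 0.04905 = 2466 m³/day.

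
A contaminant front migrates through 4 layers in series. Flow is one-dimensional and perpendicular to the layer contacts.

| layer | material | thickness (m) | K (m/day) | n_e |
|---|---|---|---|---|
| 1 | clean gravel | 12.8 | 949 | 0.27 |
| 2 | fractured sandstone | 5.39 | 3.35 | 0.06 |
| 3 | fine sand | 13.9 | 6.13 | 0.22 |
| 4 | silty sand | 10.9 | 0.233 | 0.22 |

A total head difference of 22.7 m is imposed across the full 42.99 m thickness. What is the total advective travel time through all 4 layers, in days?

20.6

With flow normal to the layers, continuity requires the same specific discharge q through every layer.
Σ(b_i/K_i) = 12.8/949 + 5.39/3.35 + 13.9/6.13 + 10.9/0.233 = 50.67 d.
q = Δh / Σ(b_i/K_i) = 22.7 / 50.67 = 0.4480 m/day.
In each layer the seepage velocity is v_i = q/n_i, so the layer transit time is t_i = b_i·n_i / q:
  layer 1 (clean gravel): t_1 = 12.8 × 0.27 / 0.4480 = 7.715 d
  layer 2 (fractured sandstone): t_2 = 5.39 × 0.06 / 0.4480 = 0.7219 d
  layer 3 (fine sand): t_3 = 13.9 × 0.22 / 0.4480 = 6.826 d
  layer 4 (silty sand): t_4 = 10.9 × 0.22 / 0.4480 = 5.353 d
Total t = Σ t_i = 20.62 days.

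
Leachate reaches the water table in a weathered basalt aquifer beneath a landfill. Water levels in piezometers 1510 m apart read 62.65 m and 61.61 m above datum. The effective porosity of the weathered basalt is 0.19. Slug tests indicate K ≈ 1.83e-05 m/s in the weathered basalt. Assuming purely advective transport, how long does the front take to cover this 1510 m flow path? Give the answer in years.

721

Convert K: 1.83e-05 m/s × 86400 = 1.581 m/day.
Hydraulic gradient i = (62.65 − 61.61) / 1510 = 1.04 / 1510 = 0.0006887.
Darcy flux q = K · i = 1.581 × 0.0006887 = 0.001089 m/day.
Seepage velocity v = q / n_e = 0.001089 / 0.19 = 0.005731 m/day.
Travel time t = L / v = 1510 / 0.005731 = 2.635e+05 days = 721.3 years.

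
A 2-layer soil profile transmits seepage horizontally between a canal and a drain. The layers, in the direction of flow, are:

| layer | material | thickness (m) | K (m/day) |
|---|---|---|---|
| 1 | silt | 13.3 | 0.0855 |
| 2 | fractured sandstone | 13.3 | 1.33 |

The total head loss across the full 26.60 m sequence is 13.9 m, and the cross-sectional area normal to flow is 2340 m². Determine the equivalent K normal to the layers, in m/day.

0.161

Flow is perpendicular to layering, so the layers act in series and the equivalent K is the thickness-weighted harmonic mean.
Total thickness L = 13.3 + 13.3 = 26.60 m.
Σ(b_i/K_i) = 13.3/0.0855 + 13.3/1.33 = 165.6 d.
K_eq = L / Σ(b_i/K_i) = 26.60 / 165.6 = 0.1607 m/day.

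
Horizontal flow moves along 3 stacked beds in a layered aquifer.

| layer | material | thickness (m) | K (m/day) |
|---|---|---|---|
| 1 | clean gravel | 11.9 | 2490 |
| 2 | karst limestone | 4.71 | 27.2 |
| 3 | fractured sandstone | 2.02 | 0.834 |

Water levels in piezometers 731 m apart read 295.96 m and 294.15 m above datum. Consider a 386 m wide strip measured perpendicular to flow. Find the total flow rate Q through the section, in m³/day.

28400

Flow is parallel to layering, so each bed carries its own Darcy discharge and the transmissivities add.
Σ(K_i·b_i) = 2490×11.9 + 27.2×4.71 + 0.834×2.02 = 29761 m²/day.
Hydraulic gradient i = (295.96 − 294.15) / 731 = 1.81 / 731 = 0.002476.
Q = Σ(K_i·b_i) · W · i = 29761 × 386 × 0.002476 = 28444 m³/day.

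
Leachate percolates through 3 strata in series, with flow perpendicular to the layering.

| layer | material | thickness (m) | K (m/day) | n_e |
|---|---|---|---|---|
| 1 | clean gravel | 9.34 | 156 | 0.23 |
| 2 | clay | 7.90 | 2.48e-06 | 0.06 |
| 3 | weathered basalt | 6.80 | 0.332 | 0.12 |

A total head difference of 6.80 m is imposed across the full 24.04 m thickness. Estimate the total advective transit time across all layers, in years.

4410

With flow normal to the layers, continuity requires the same specific discharge q through every layer.
Σ(b_i/K_i) = 9.34/156 + 7.90/2.48e-06 + 6.80/0.332 = 3.186e+06 d.
q = Δh / Σ(b_i/K_i) = 6.80 / 3.186e+06 = 2.135e-06 m/day.
In each layer the seepage velocity is v_i = q/n_i, so the layer transit time is t_i = b_i·n_i / q:
  layer 1 (clean gravel): t_1 = 9.34 × 0.23 / 2.135e-06 = 1.006e+06 d
  layer 2 (clay): t_2 = 7.90 × 0.06 / 2.135e-06 = 2.220e+05 d
  layer 3 (weathered basalt): t_3 = 6.80 × 0.12 / 2.135e-06 = 3.823e+05 d
Total t = Σ t_i = 1.611e+06 days = 4410 years.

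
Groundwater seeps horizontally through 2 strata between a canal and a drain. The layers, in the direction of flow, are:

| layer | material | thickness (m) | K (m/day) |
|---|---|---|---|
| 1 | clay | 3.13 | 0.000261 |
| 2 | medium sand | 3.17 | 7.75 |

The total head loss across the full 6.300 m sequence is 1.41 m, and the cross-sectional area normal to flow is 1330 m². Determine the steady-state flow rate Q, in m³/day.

0.156

Flow is perpendicular to layering, so the layers act in series and the equivalent K is the thickness-weighted harmonic mean.
Total thickness L = 3.13 + 3.17 = 6.300 m.
Σ(b_i/K_i) = 3.13/0.000261 + 3.17/7.75 = 11993 d.
K_eq = L / Σ(b_i/K_i) = 6.300 / 11993 = 0.0005253 m/day.
Q = K_eq · A · (Δh/L) = 0.0005253 × 1330 × (1.41/6.300) = 0.1564 m³/day.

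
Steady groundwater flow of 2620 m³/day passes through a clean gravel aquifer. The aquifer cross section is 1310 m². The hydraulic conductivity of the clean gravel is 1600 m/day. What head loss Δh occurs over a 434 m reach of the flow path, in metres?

0.542

From Q = K·A·i, i = Q / (K·A) = 2620 / (1600 × 1310) = 0.001250.
Head loss Δh = i · L = 0.001250 × 434 = 0.5425 m.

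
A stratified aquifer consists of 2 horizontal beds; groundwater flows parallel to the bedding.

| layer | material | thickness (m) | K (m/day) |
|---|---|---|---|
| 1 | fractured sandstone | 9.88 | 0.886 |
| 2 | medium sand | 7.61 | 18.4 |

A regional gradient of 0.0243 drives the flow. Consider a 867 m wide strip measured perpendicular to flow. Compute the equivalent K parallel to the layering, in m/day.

8.51

Flow is parallel to layering, so each bed carries its own Darcy discharge and the transmissivities add.
Σ(K_i·b_i) = 0.886×9.88 + 18.4×7.61 = 148.8 m²/day.
Total thickness b = 17.49 m, so K_eq = Σ(K_i·b_i)/b = 8.506 m/day.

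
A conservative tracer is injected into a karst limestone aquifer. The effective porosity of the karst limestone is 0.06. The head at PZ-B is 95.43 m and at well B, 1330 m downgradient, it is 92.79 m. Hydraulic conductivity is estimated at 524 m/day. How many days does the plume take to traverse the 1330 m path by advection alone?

76.7

Hydraulic gradient i = (95.43 − 92.79) / 1330 = 2.64 / 1330 = 0.001985.
Darcy flux q = K · i = 524.0 × 0.001985 = 1.040 m/day.
Seepage velocity v = q / n_e = 1.040 / 0.06 = 17.34 m/day.
Travel time t = L / v = 1330 / 17.34 = 76.72 days.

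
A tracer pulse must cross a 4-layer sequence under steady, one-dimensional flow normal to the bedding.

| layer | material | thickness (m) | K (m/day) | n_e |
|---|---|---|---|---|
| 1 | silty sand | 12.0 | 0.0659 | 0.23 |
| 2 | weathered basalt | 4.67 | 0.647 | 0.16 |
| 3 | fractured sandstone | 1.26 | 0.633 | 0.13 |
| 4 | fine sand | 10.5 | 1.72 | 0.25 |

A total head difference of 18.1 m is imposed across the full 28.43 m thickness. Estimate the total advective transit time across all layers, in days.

With flow normal to the layers, continuity requires the same specific discharge q through every layer.
Σ(b_i/K_i) = 12.0/0.0659 + 4.67/0.647 + 1.26/0.633 + 10.5/1.72 = 197.4 d.
q = Δh / Σ(b_i/K_i) = 18.1 / 197.4 = 0.09169 m/day.
In each layer the seepage velocity is v_i = q/n_i, so the layer transit time is t_i = b_i·n_i / q:
  layer 1 (silty sand): t_1 = 12.0 × 0.23 / 0.09169 = 30.10 d
  layer 2 (weathered basalt): t_2 = 4.67 × 0.16 / 0.09169 = 8.149 d
  layer 3 (fractured sandstone): t_3 = 1.26 × 0.13 / 0.09169 = 1.786 d
  layer 4 (fine sand): t_4 = 10.5 × 0.25 / 0.09169 = 28.63 d
Total t = Σ t_i = 68.67 days.

68.7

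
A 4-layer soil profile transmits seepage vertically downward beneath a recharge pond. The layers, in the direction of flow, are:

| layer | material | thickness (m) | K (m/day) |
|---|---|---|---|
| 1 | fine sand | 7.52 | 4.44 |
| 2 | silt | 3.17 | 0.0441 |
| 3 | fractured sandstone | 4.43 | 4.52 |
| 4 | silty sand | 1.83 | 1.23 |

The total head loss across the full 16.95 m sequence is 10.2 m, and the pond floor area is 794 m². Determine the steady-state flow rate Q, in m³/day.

Flow is perpendicular to layering, so the layers act in series and the equivalent K is the thickness-weighted harmonic mean.
Total thickness L = 7.52 + 3.17 + 4.43 + 1.83 = 16.95 m.
Σ(b_i/K_i) = 7.52/4.44 + 3.17/0.0441 + 4.43/4.52 + 1.83/1.23 = 76.04 d.
K_eq = L / Σ(b_i/K_i) = 16.95 / 76.04 = 0.2229 m/day.
Q = K_eq · A · (Δh/L) = 0.2229 × 794 × (10.2/16.95) = 106.5 m³/day.

107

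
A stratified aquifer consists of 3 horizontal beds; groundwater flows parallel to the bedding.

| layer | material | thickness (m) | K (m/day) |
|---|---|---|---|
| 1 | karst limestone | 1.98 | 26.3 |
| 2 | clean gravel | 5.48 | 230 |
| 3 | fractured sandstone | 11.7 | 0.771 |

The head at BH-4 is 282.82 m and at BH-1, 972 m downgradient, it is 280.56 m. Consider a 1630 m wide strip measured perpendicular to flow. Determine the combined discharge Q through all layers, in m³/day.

5010

Flow is parallel to layering, so each bed carries its own Darcy discharge and the transmissivities add.
Σ(K_i·b_i) = 26.3×1.98 + 230×5.48 + 0.771×11.7 = 1321 m²/day.
Hydraulic gradient i = (282.82 − 280.56) / 972 = 2.26 / 972 = 0.002325.
Q = Σ(K_i·b_i) · W · i = 1321 × 1630 × 0.002325 = 5008 m³/day.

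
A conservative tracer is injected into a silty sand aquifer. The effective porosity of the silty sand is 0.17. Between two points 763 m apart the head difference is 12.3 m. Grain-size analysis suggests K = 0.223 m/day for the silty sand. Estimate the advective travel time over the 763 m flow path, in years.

98.8

Hydraulic gradient i = Δh / L = 12.3 / 763 = 0.01612.
Darcy flux q = K · i = 0.2230 × 0.01612 = 0.003595 m/day.
Seepage velocity v = q / n_e = 0.003595 / 0.17 = 0.02115 m/day.
Travel time t = L / v = 763 / 0.02115 = 36082 days = 98.79 years.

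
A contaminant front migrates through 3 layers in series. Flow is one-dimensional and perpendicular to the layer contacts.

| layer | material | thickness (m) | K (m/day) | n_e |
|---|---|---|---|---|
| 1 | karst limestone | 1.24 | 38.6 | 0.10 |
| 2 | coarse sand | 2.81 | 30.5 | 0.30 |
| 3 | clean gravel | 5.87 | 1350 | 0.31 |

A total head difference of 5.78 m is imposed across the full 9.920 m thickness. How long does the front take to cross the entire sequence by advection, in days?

0.0620

With flow normal to the layers, continuity requires the same specific discharge q through every layer.
Σ(b_i/K_i) = 1.24/38.6 + 2.81/30.5 + 5.87/1350 = 0.1286 d.
q = Δh / Σ(b_i/K_i) = 5.78 / 0.1286 = 44.94 m/day.
In each layer the seepage velocity is v_i = q/n_i, so the layer transit time is t_i = b_i·n_i / q:
  layer 1 (karst limestone): t_1 = 1.24 × 0.10 / 44.94 = 0.002759 d
  layer 2 (coarse sand): t_2 = 2.81 × 0.30 / 44.94 = 0.01876 d
  layer 3 (clean gravel): t_3 = 5.87 × 0.31 / 44.94 = 0.04049 d
Total t = Σ t_i = 0.06200 days.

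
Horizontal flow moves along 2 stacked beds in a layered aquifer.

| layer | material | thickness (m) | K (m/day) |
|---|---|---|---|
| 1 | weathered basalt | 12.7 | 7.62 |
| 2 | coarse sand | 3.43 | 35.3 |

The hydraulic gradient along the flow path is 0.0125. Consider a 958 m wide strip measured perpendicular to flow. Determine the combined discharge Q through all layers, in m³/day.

2610

Flow is parallel to layering, so each bed carries its own Darcy discharge and the transmissivities add.
Σ(K_i·b_i) = 7.62×12.7 + 35.3×3.43 = 217.9 m²/day.
Hydraulic gradient i = 0.0125.
Q = Σ(K_i·b_i) · W · i = 217.9 × 958 × 0.01250 = 2609 m³/day.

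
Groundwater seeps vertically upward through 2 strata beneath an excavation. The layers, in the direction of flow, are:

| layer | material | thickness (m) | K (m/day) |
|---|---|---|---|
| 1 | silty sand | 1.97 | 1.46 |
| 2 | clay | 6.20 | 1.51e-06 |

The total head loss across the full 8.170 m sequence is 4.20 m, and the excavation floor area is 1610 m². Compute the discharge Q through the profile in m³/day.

0.00165

Flow is perpendicular to layering, so the layers act in series and the equivalent K is the thickness-weighted harmonic mean.
Total thickness L = 1.97 + 6.20 = 8.170 m.
Σ(b_i/K_i) = 1.97/1.46 + 6.20/1.51e-06 = 4.106e+06 d.
K_eq = L / Σ(b_i/K_i) = 8.170 / 4.106e+06 = 1.990e-06 m/day.
Q = K_eq · A · (Δh/L) = 1.990e-06 × 1610 × (4.20/8.170) = 0.001647 m³/day.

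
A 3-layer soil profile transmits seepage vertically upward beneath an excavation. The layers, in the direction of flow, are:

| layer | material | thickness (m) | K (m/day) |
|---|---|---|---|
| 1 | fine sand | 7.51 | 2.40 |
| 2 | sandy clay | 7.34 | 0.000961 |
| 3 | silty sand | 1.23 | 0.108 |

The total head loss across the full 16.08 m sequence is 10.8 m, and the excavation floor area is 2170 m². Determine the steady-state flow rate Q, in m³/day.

3.06

Flow is perpendicular to layering, so the layers act in series and the equivalent K is the thickness-weighted harmonic mean.
Total thickness L = 7.51 + 7.34 + 1.23 = 16.08 m.
Σ(b_i/K_i) = 7.51/2.40 + 7.34/0.000961 + 1.23/0.108 = 7652 d.
K_eq = L / Σ(b_i/K_i) = 16.08 / 7652 = 0.002101 m/day.
Q = K_eq · A · (Δh/L) = 0.002101 × 2170 × (10.8/16.08) = 3.063 m³/day.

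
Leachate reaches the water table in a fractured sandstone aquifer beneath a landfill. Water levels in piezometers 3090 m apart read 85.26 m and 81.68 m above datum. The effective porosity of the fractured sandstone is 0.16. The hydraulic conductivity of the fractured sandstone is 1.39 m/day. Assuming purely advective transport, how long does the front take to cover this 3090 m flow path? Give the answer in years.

Hydraulic gradient i = (85.26 − 81.68) / 3090 = 3.58 / 3090 = 0.001159.
Darcy flux q = K · i = 1.390 × 0.001159 = 0.001610 m/day.
Seepage velocity v = q / n_e = 0.001610 / 0.16 = 0.01007 m/day.
Travel time t = L / v = 3090 / 0.01007 = 3.070e+05 days = 840.5 years.

841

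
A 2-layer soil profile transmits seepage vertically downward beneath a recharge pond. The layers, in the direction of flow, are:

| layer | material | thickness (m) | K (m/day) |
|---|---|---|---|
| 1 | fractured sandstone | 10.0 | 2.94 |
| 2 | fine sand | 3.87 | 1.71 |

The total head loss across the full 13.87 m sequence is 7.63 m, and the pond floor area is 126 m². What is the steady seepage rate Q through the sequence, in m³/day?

Flow is perpendicular to layering, so the layers act in series and the equivalent K is the thickness-weighted harmonic mean.
Total thickness L = 10.0 + 3.87 = 13.87 m.
Σ(b_i/K_i) = 10.0/2.94 + 3.87/1.71 = 5.665 d.
K_eq = L / Σ(b_i/K_i) = 13.87 / 5.665 = 2.449 m/day.
Q = K_eq · A · (Δh/L) = 2.449 × 126 × (7.63/13.87) = 169.7 m³/day.

170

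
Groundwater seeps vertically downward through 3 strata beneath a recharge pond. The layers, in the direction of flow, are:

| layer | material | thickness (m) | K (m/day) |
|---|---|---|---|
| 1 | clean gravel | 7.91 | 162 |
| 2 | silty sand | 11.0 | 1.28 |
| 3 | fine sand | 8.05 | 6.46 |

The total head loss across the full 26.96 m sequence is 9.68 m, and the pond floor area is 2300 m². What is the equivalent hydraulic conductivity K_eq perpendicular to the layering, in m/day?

2.73

Flow is perpendicular to layering, so the layers act in series and the equivalent K is the thickness-weighted harmonic mean.
Total thickness L = 7.91 + 11.0 + 8.05 = 26.96 m.
Σ(b_i/K_i) = 7.91/162 + 11.0/1.28 + 8.05/6.46 = 9.889 d.
K_eq = L / Σ(b_i/K_i) = 26.96 / 9.889 = 2.726 m/day.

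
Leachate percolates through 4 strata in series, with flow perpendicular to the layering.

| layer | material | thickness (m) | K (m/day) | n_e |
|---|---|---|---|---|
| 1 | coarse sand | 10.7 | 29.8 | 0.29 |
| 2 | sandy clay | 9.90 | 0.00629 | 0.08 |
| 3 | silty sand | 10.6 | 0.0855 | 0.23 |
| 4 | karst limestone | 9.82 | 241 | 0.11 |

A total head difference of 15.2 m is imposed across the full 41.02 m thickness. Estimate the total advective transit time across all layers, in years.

With flow normal to the layers, continuity requires the same specific discharge q through every layer.
Σ(b_i/K_i) = 10.7/29.8 + 9.90/0.00629 + 10.6/0.0855 + 9.82/241 = 1698 d.
q = Δh / Σ(b_i/K_i) = 15.2 / 1698 = 0.008950 m/day.
In each layer the seepage velocity is v_i = q/n_i, so the layer transit time is t_i = b_i·n_i / q:
  layer 1 (coarse sand): t_1 = 10.7 × 0.29 / 0.008950 = 346.7 d
  layer 2 (sandy clay): t_2 = 9.90 × 0.08 / 0.008950 = 88.49 d
  layer 3 (silty sand): t_3 = 10.6 × 0.23 / 0.008950 = 272.4 d
  layer 4 (karst limestone): t_4 = 9.82 × 0.11 / 0.008950 = 120.7 d
Total t = Σ t_i = 828.3 days = 2.268 years.

2.27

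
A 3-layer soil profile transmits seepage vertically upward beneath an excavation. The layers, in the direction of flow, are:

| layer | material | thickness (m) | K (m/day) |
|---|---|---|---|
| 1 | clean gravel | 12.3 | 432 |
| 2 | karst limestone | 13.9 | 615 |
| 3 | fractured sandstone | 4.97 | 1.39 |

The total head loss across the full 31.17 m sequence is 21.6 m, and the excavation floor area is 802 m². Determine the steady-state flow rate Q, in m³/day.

4780

Flow is perpendicular to layering, so the layers act in series and the equivalent K is the thickness-weighted harmonic mean.
Total thickness L = 12.3 + 13.9 + 4.97 = 31.17 m.
Σ(b_i/K_i) = 12.3/432 + 13.9/615 + 4.97/1.39 = 3.627 d.
K_eq = L / Σ(b_i/K_i) = 31.17 / 3.627 = 8.595 m/day.
Q = K_eq · A · (Δh/L) = 8.595 × 802 × (21.6/31.17) = 4777 m³/day.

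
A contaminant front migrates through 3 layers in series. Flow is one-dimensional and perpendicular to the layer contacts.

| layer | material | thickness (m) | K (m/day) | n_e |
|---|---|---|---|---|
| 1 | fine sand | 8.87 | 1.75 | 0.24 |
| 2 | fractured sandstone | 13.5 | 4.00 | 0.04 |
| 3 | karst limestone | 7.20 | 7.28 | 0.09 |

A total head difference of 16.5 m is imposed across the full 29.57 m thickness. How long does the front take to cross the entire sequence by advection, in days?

1.90

With flow normal to the layers, continuity requires the same specific discharge q through every layer.
Σ(b_i/K_i) = 8.87/1.75 + 13.5/4.00 + 7.20/7.28 = 9.433 d.
q = Δh / Σ(b_i/K_i) = 16.5 / 9.433 = 1.749 m/day.
In each layer the seepage velocity is v_i = q/n_i, so the layer transit time is t_i = b_i·n_i / q:
  layer 1 (fine sand): t_1 = 8.87 × 0.24 / 1.749 = 1.217 d
  layer 2 (fractured sandstone): t_2 = 13.5 × 0.04 / 1.749 = 0.3087 d
  layer 3 (karst limestone): t_3 = 7.20 × 0.09 / 1.749 = 0.3704 d
Total t = Σ t_i = 1.896 days.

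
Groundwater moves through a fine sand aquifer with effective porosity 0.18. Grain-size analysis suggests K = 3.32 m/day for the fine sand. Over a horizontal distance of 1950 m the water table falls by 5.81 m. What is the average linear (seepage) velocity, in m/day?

Hydraulic gradient i = Δh / L = 5.81 / 1950 = 0.002979.
Darcy flux q = K · i = 3.320 × 0.002979 = 0.009892 m/day.
Seepage velocity v = q / n_e = 0.009892 / 0.18 = 0.05495 m/day.

0.0550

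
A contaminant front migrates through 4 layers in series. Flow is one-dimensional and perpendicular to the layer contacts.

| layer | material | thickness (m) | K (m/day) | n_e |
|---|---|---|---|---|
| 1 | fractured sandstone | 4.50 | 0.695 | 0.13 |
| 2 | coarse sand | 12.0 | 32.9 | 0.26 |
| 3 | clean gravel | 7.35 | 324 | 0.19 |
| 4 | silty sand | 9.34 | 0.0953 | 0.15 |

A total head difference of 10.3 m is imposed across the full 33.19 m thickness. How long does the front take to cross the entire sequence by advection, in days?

66.2

With flow normal to the layers, continuity requires the same specific discharge q through every layer.
Σ(b_i/K_i) = 4.50/0.695 + 12.0/32.9 + 7.35/324 + 9.34/0.0953 = 104.9 d.
q = Δh / Σ(b_i/K_i) = 10.3 / 104.9 = 0.09822 m/day.
In each layer the seepage velocity is v_i = q/n_i, so the layer transit time is t_i = b_i·n_i / q:
  layer 1 (fractured sandstone): t_1 = 4.50 × 0.13 / 0.09822 = 5.956 d
  layer 2 (coarse sand): t_2 = 12.0 × 0.26 / 0.09822 = 31.77 d
  layer 3 (clean gravel): t_3 = 7.35 × 0.19 / 0.09822 = 14.22 d
  layer 4 (silty sand): t_4 = 9.34 × 0.15 / 0.09822 = 14.26 d
Total t = Σ t_i = 66.20 days.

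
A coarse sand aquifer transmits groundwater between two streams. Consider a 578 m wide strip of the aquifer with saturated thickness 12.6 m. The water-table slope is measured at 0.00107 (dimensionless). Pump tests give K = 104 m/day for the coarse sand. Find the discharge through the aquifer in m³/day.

Cross-sectional area A = 578 × 12.6 = 7283 m².
Hydraulic gradient i = 0.00107.
Darcy's law: Q = K · A · i = 104.0 × 7283 × 0.001070 = 810.4 m³/day.

810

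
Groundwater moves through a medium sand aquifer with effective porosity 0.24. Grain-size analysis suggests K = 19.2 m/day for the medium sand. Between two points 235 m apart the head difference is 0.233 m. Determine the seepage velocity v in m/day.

0.0793

Hydraulic gradient i = Δh / L = 0.233 / 235 = 0.0009915.
Darcy flux q = K · i = 19.20 × 0.0009915 = 0.01904 m/day.
Seepage velocity v = q / n_e = 0.01904 / 0.24 = 0.07932 m/day.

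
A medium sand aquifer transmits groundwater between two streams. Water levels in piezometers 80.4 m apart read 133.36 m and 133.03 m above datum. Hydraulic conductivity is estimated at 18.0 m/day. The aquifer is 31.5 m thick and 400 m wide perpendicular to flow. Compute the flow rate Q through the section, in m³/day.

Cross-sectional area A = 400 × 31.5 = 12600 m².
Hydraulic gradient i = (133.36 − 133.03) / 80.4 = 0.33 / 80.4 = 0.004104.
Darcy's law: Q = K · A · i = 18.00 × 12600 × 0.004104 = 930.9 m³/day.

931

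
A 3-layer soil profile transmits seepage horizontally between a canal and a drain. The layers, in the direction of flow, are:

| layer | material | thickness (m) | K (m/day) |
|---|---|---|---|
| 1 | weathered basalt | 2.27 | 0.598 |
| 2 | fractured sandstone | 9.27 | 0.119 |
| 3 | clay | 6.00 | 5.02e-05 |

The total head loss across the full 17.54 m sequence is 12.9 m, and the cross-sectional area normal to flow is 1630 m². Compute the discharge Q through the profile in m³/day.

Flow is perpendicular to layering, so the layers act in series and the equivalent K is the thickness-weighted harmonic mean.
Total thickness L = 2.27 + 9.27 + 6.00 = 17.54 m.
Σ(b_i/K_i) = 2.27/0.598 + 9.27/0.119 + 6.00/5.02e-05 = 1.196e+05 d.
K_eq = L / Σ(b_i/K_i) = 17.54 / 1.196e+05 = 0.0001467 m/day.
Q = K_eq · A · (Δh/L) = 0.0001467 × 1630 × (12.9/17.54) = 0.1758 m³/day.

0.176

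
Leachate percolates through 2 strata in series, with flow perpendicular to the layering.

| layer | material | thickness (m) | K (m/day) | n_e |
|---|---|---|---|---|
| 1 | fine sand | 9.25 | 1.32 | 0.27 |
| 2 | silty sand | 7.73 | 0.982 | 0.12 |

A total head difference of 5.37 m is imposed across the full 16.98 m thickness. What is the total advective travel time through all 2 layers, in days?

9.49

With flow normal to the layers, continuity requires the same specific discharge q through every layer.
Σ(b_i/K_i) = 9.25/1.32 + 7.73/0.982 = 14.88 d.
q = Δh / Σ(b_i/K_i) = 5.37 / 14.88 = 0.3609 m/day.
In each layer the seepage velocity is v_i = q/n_i, so the layer transit time is t_i = b_i·n_i / q:
  layer 1 (fine sand): t_1 = 9.25 × 0.27 / 0.3609 = 6.920 d
  layer 2 (silty sand): t_2 = 7.73 × 0.12 / 0.3609 = 2.570 d
Total t = Σ t_i = 9.490 days.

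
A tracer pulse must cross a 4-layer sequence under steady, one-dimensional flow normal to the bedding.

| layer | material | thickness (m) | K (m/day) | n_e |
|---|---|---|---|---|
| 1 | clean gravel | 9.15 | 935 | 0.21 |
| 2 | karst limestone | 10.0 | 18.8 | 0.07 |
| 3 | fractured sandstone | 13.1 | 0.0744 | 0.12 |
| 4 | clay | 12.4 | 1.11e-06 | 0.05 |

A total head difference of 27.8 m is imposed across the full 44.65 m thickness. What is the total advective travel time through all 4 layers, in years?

With flow normal to the layers, continuity requires the same specific discharge q through every layer.
Σ(b_i/K_i) = 9.15/935 + 10.0/18.8 + 13.1/0.0744 + 12.4/1.11e-06 = 1.117e+07 d.
q = Δh / Σ(b_i/K_i) = 27.8 / 1.117e+07 = 2.489e-06 m/day.
In each layer the seepage velocity is v_i = q/n_i, so the layer transit time is t_i = b_i·n_i / q:
  layer 1 (clean gravel): t_1 = 9.15 × 0.21 / 2.489e-06 = 7.721e+05 d
  layer 2 (karst limestone): t_2 = 10.0 × 0.07 / 2.489e-06 = 2.813e+05 d
  layer 3 (fractured sandstone): t_3 = 13.1 × 0.12 / 2.489e-06 = 6.317e+05 d
  layer 4 (clay): t_4 = 12.4 × 0.05 / 2.489e-06 = 2.491e+05 d
Total t = Σ t_i = 1.934e+06 days = 5296 years.

5300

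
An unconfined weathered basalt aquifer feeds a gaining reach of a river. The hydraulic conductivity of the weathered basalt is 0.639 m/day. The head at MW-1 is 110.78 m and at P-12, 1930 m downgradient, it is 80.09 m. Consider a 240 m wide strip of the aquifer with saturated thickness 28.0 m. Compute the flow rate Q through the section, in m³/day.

Cross-sectional area A = 240 × 28.0 = 6720 m².
Hydraulic gradient i = (110.78 − 80.09) / 1930 = 30.69 / 1930 = 0.01590.
Darcy's law: Q = K · A · i = 0.6390 × 6720 × 0.01590 = 68.28 m³/day.

68.3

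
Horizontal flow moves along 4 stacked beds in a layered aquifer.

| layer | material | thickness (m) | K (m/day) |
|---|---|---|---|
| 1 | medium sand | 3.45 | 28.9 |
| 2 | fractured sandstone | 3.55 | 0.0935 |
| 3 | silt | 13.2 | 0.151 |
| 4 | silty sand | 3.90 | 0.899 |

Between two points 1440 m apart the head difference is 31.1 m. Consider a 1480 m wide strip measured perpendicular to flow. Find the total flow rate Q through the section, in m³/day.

3370

Flow is parallel to layering, so each bed carries its own Darcy discharge and the transmissivities add.
Σ(K_i·b_i) = 28.9×3.45 + 0.0935×3.55 + 0.151×13.2 + 0.899×3.90 = 105.5 m²/day.
Hydraulic gradient i = Δh / L = 31.1 / 1440 = 0.02160.
Q = Σ(K_i·b_i) · W · i = 105.5 × 1480 × 0.02160 = 3373 m³/day.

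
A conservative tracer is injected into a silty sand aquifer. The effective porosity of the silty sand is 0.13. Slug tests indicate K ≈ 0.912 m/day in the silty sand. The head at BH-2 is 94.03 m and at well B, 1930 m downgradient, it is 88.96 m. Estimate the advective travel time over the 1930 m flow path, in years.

287

Hydraulic gradient i = (94.03 − 88.96) / 1930 = 5.07 / 1930 = 0.002627.
Darcy flux q = K · i = 0.9120 × 0.002627 = 0.002396 m/day.
Seepage velocity v = q / n_e = 0.002396 / 0.13 = 0.01843 m/day.
Travel time t = L / v = 1930 / 0.01843 = 1.047e+05 days = 286.7 years.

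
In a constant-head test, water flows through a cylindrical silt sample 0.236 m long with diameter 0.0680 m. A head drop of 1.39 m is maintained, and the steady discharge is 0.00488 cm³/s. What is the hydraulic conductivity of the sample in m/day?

Cross-sectional area A = π·(d/2)² = π × (0.0680/2)² = 0.003632 m².
Convert discharge: 0.00488 cm³/s = 4.880e-09 m³/s.
Darcy's law rearranged: K = Q·L / (A·Δh) = 4.880e-09 × 0.236 / (0.003632 × 1.39) = 2.281e-07 m/s = 0.01971 m/day.

0.0197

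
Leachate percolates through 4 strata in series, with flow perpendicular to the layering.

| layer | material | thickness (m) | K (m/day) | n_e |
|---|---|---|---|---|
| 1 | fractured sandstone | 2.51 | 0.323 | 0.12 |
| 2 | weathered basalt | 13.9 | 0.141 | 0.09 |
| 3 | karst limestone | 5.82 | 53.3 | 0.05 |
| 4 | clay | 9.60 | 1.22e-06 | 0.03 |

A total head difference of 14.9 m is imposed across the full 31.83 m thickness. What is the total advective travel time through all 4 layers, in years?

With flow normal to the layers, continuity requires the same specific discharge q through every layer.
Σ(b_i/K_i) = 2.51/0.323 + 13.9/0.141 + 5.82/53.3 + 9.60/1.22e-06 = 7.869e+06 d.
q = Δh / Σ(b_i/K_i) = 14.9 / 7.869e+06 = 1.894e-06 m/day.
In each layer the seepage velocity is v_i = q/n_i, so the layer transit time is t_i = b_i·n_i / q:
  layer 1 (fractured sandstone): t_1 = 2.51 × 0.12 / 1.894e-06 = 1.591e+05 d
  layer 2 (weathered basalt): t_2 = 13.9 × 0.09 / 1.894e-06 = 6.607e+05 d
  layer 3 (karst limestone): t_3 = 5.82 × 0.05 / 1.894e-06 = 1.537e+05 d
  layer 4 (clay): t_4 = 9.60 × 0.03 / 1.894e-06 = 1.521e+05 d
Total t = Σ t_i = 1.126e+06 days = 3082 years.

3080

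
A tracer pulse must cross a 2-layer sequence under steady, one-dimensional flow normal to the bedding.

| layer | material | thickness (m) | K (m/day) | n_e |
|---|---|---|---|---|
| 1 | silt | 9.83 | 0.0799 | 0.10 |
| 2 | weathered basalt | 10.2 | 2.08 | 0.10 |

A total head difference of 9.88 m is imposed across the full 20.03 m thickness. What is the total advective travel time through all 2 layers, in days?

With flow normal to the layers, continuity requires the same specific discharge q through every layer.
Σ(b_i/K_i) = 9.83/0.0799 + 10.2/2.08 = 127.9 d.
q = Δh / Σ(b_i/K_i) = 9.88 / 127.9 = 0.07723 m/day.
In each layer the seepage velocity is v_i = q/n_i, so the layer transit time is t_i = b_i·n_i / q:
  layer 1 (silt): t_1 = 9.83 × 0.10 / 0.07723 = 12.73 d
  layer 2 (weathered basalt): t_2 = 10.2 × 0.10 / 0.07723 = 13.21 d
Total t = Σ t_i = 25.94 days.

25.9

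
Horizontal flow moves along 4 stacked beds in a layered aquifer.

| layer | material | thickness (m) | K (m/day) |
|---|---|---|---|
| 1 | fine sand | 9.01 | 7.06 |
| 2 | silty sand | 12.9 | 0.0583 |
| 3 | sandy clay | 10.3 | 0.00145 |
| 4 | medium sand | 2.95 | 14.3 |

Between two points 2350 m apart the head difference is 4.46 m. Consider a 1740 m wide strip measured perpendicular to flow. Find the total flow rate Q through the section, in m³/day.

352

Flow is parallel to layering, so each bed carries its own Darcy discharge and the transmissivities add.
Σ(K_i·b_i) = 7.06×9.01 + 0.0583×12.9 + 0.00145×10.3 + 14.3×2.95 = 106.6 m²/day.
Hydraulic gradient i = Δh / L = 4.46 / 2350 = 0.001898.
Q = Σ(K_i·b_i) · W · i = 106.6 × 1740 × 0.001898 = 351.9 m³/day.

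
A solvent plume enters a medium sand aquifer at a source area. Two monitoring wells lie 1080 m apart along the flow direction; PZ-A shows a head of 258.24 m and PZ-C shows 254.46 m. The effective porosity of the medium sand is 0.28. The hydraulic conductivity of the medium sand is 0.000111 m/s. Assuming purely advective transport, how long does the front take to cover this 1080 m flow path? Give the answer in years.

24.7

Convert K: 0.000111 m/s × 86400 = 9.590 m/day.
Hydraulic gradient i = (258.24 − 254.46) / 1080 = 3.78 / 1080 = 0.003500.
Darcy flux q = K · i = 9.590 × 0.003500 = 0.03357 m/day.
Seepage velocity v = q / n_e = 0.03357 / 0.28 = 0.1199 m/day.
Travel time t = L / v = 1080 / 0.1199 = 9009 days = 24.67 years.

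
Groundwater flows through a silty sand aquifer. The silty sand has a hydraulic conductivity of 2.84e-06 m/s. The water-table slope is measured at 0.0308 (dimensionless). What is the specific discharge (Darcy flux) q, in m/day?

0.00756

Convert K: 2.84e-06 m/s × 86400 = 0.2454 m/day.
Hydraulic gradient i = 0.0308.
Specific discharge q = K · i = 0.2454 × 0.03080 = 0.007558 m/day.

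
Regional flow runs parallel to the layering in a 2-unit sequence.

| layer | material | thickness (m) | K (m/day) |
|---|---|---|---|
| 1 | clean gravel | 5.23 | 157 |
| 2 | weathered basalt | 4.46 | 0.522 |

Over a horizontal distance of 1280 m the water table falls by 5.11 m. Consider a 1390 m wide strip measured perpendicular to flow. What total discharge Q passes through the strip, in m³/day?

4570

Flow is parallel to layering, so each bed carries its own Darcy discharge and the transmissivities add.
Σ(K_i·b_i) = 157×5.23 + 0.522×4.46 = 823.4 m²/day.
Hydraulic gradient i = Δh / L = 5.11 / 1280 = 0.003992.
Q = Σ(K_i·b_i) · W · i = 823.4 × 1390 × 0.003992 = 4569 m³/day.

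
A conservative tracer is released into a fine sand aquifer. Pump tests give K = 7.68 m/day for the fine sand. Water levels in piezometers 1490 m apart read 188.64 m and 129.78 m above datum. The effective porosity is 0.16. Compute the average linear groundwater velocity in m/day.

1.90

Hydraulic gradient i = (188.64 − 129.78) / 1490 = 58.86 / 1490 = 0.03950.
Darcy flux q = K · i = 7.680 × 0.03950 = 0.3034 m/day.
Seepage velocity v = q / n_e = 0.3034 / 0.16 = 1.896 m/day.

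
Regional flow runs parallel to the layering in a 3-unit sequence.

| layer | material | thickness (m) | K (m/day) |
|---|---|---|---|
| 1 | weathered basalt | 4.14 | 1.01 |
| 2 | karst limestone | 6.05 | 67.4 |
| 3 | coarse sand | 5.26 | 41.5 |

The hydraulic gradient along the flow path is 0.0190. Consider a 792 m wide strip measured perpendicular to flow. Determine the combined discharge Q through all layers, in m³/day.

9480

Flow is parallel to layering, so each bed carries its own Darcy discharge and the transmissivities add.
Σ(K_i·b_i) = 1.01×4.14 + 67.4×6.05 + 41.5×5.26 = 630.2 m²/day.
Hydraulic gradient i = 0.0190.
Q = Σ(K_i·b_i) · W · i = 630.2 × 792 × 0.01900 = 9484 m³/day.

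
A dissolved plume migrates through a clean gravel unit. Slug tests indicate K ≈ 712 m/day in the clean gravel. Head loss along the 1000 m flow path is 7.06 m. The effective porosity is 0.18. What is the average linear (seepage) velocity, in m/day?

Hydraulic gradient i = Δh / L = 7.06 / 1000 = 0.007060.
Darcy flux q = K · i = 712.0 × 0.007060 = 5.027 m/day.
Seepage velocity v = q / n_e = 5.027 / 0.18 = 27.93 m/day.

27.9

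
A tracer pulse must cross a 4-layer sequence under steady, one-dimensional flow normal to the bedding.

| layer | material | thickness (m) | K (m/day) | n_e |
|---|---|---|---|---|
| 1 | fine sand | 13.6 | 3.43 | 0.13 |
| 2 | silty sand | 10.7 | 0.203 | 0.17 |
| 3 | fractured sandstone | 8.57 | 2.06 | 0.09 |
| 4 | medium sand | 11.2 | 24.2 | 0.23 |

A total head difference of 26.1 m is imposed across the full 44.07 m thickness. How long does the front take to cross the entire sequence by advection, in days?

16.3

With flow normal to the layers, continuity requires the same specific discharge q through every layer.
Σ(b_i/K_i) = 13.6/3.43 + 10.7/0.203 + 8.57/2.06 + 11.2/24.2 = 61.30 d.
q = Δh / Σ(b_i/K_i) = 26.1 / 61.30 = 0.4258 m/day.
In each layer the seepage velocity is v_i = q/n_i, so the layer transit time is t_i = b_i·n_i / q:
  layer 1 (fine sand): t_1 = 13.6 × 0.13 / 0.4258 = 4.152 d
  layer 2 (silty sand): t_2 = 10.7 × 0.17 / 0.4258 = 4.272 d
  layer 3 (fractured sandstone): t_3 = 8.57 × 0.09 / 0.4258 = 1.811 d
  layer 4 (medium sand): t_4 = 11.2 × 0.23 / 0.4258 = 6.050 d
Total t = Σ t_i = 16.29 days.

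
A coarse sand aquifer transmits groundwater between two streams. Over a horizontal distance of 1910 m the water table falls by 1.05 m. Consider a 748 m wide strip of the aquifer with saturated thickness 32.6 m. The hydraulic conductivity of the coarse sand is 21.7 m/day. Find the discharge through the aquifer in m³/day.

Cross-sectional area A = 748 × 32.6 = 24385 m².
Hydraulic gradient i = Δh / L = 1.05 / 1910 = 0.0005497.
Darcy's law: Q = K · A · i = 21.70 × 24385 × 0.0005497 = 290.9 m³/day.

291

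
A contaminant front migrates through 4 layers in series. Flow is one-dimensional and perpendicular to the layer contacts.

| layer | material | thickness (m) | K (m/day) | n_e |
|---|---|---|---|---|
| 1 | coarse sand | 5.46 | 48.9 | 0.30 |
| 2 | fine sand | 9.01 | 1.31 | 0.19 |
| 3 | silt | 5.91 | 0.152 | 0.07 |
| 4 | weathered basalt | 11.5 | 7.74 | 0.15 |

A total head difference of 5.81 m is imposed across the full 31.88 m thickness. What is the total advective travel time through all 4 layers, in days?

44.7

With flow normal to the layers, continuity requires the same specific discharge q through every layer.
Σ(b_i/K_i) = 5.46/48.9 + 9.01/1.31 + 5.91/0.152 + 11.5/7.74 = 47.36 d.
q = Δh / Σ(b_i/K_i) = 5.81 / 47.36 = 0.1227 m/day.
In each layer the seepage velocity is v_i = q/n_i, so the layer transit time is t_i = b_i·n_i / q:
  layer 1 (coarse sand): t_1 = 5.46 × 0.30 / 0.1227 = 13.35 d
  layer 2 (fine sand): t_2 = 9.01 × 0.19 / 0.1227 = 13.95 d
  layer 3 (silt): t_3 = 5.91 × 0.07 / 0.1227 = 3.372 d
  layer 4 (weathered basalt): t_4 = 11.5 × 0.15 / 0.1227 = 14.06 d
Total t = Σ t_i = 44.74 days.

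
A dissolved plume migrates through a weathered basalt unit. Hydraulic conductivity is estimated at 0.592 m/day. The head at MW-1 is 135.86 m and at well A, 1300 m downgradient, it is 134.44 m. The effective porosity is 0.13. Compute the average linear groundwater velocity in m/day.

0.00497

Hydraulic gradient i = (135.86 − 134.44) / 1300 = 1.42 / 1300 = 0.001092.
Darcy flux q = K · i = 0.5920 × 0.001092 = 0.0006466 m/day.
Seepage velocity v = q / n_e = 0.0006466 / 0.13 = 0.004974 m/day.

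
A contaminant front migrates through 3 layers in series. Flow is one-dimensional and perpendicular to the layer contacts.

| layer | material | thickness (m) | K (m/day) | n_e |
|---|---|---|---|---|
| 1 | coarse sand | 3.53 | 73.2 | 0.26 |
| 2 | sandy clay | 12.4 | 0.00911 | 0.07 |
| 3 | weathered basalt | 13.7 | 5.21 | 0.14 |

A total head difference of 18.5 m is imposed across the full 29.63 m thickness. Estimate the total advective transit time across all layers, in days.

273

With flow normal to the layers, continuity requires the same specific discharge q through every layer.
Σ(b_i/K_i) = 3.53/73.2 + 12.4/0.00911 + 13.7/5.21 = 1364 d.
q = Δh / Σ(b_i/K_i) = 18.5 / 1364 = 0.01356 m/day.
In each layer the seepage velocity is v_i = q/n_i, so the layer transit time is t_i = b_i·n_i / q:
  layer 1 (coarse sand): t_1 = 3.53 × 0.26 / 0.01356 = 67.66 d
  layer 2 (sandy clay): t_2 = 12.4 × 0.07 / 0.01356 = 63.99 d
  layer 3 (weathered basalt): t_3 = 13.7 × 0.14 / 0.01356 = 141.4 d
Total t = Σ t_i = 273.0 days.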